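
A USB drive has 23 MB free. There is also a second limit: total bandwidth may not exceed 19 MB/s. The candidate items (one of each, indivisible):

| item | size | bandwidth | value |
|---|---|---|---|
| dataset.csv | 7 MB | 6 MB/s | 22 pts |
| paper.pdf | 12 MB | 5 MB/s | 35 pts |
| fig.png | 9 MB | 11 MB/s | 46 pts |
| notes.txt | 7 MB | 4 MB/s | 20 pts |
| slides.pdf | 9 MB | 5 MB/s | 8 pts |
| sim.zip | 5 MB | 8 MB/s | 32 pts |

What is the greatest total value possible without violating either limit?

81 pts

Feasible sets respecting both limits:
- paper.pdf+fig.png: size 21, bandwidth 16, value 81
- fig.png+sim.zip: size 14, bandwidth 19, value 78
- dataset.csv+notes.txt+sim.zip: size 19, bandwidth 18, value 74
Best: 81 pts.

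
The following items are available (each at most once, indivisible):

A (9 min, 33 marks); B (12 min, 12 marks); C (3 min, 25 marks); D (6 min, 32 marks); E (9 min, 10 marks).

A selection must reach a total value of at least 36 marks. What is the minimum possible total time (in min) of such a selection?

Subsets with value ≥ 36, sorted by total time:
- C+D: time 9, value 57
- A+C: time 12, value 58
Minimum time: 9 min.

9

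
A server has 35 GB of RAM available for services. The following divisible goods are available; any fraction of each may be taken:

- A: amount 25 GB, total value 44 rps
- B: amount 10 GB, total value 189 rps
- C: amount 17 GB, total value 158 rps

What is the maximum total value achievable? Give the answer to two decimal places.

Take in order of value per unit:
- B (189/10 per unit): all 10 → value 189, running total 189.00
- C (158/17 per unit): all 17 → value 158, running total 347.00
- A (44/25 per unit): 8 of 25 → value 8×44/25 = 14.0800, running total 361.08
Total 361.08.

361.08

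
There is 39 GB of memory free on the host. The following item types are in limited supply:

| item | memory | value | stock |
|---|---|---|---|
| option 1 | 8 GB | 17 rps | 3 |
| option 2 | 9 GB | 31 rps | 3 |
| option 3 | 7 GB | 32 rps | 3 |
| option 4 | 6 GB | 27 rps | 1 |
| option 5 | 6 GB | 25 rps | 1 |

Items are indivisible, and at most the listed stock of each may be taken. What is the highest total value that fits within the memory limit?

158 rps

Top feasible selections:
- 2×option 2 + 3×option 3: memory 39, value 158
- 1×option 2 + 3×option 3 + 1×option 4: memory 36, value 154
Best: 158 rps.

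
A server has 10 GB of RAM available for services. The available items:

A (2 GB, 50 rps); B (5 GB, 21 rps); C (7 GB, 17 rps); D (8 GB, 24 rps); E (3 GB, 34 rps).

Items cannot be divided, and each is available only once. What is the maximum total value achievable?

105 rps

This is a 0/1 knapsack; check combinations near the capacity.
- A+B+E: memory 2+5+3=10, value 50+21+34=105
- A+E: memory 2+3=5, value 50+34=84
- A+D: memory 2+8=10, value 50+24=74
- A+B: memory 2+5=7, value 50+21=71
- A+C: memory 2+7=9, value 50+17=67
Best: 105 rps.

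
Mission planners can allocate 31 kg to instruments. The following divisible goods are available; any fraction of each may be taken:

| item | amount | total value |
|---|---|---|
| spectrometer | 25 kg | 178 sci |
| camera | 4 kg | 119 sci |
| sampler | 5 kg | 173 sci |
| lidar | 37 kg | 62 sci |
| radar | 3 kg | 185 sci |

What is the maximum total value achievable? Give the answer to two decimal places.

Take in order of value per unit:
- radar (185/3 per unit): all 3 → value 185, running total 185.00
- sampler (173/5 per unit): all 5 → value 173, running total 358.00
- camera (119/4 per unit): all 4 → value 119, running total 477.00
- spectrometer (178/25 per unit): 19 of 25 → value 19×178/25 = 135.2800, running total 612.28
Total 612.28.

612.28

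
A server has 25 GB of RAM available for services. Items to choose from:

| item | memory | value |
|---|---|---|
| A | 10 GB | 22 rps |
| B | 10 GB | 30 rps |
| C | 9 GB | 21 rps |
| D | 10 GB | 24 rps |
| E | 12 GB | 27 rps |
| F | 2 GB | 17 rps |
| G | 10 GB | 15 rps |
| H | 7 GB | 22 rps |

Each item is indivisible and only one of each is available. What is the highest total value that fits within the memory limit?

74 rps

Check high-value combinations within 25 GB:
- B+E+F: memory 10+12+2=24, value 30+27+17=74
- B+D+F: memory 10+10+2=22, value 30+24+17=71
- B+F+H: memory 10+2+7=19, value 30+17+22=69
- A+B+F: memory 10+10+2=22, value 22+30+17=69
- B+C+F: memory 10+9+2=21, value 30+21+17=68
Best: 74 rps.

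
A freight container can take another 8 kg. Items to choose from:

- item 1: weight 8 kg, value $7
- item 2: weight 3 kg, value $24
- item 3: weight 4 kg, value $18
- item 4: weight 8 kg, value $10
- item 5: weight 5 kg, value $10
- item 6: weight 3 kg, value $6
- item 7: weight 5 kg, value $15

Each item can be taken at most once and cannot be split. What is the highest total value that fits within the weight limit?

$42

Check high-value combinations within 8 kg:
- item 2+item 3: weight 3+4=7, value 24+18=42
- item 2+item 7: weight 3+5=8, value 24+15=39
- item 2+item 5: weight 3+5=8, value 24+10=34
- item 2+item 6: weight 3+3=6, value 24+6=30
Best: $42.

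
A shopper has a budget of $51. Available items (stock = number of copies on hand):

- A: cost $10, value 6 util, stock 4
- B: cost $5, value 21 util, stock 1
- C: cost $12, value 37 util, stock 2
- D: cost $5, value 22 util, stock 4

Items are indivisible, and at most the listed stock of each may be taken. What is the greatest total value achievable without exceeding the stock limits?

183 util

Top feasible selections:
- 1×B + 2×C + 4×D: cost 49, value 183
- 2×C + 4×D: cost 44, value 162
Best: 183 util.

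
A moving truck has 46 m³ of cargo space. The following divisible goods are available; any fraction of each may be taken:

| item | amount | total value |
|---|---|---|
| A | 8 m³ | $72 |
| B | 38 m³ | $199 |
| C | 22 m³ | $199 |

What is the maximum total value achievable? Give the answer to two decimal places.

354.79

Take in order of value per unit:
- C (199/22 per unit): all 22 → value 199, running total 199.00
- A (72/8 per unit): all 8 → value 72, running total 271.00
- B (199/38 per unit): 16 of 38 → value 16×199/38 = 83.7895, running total 354.79
Total 354.79.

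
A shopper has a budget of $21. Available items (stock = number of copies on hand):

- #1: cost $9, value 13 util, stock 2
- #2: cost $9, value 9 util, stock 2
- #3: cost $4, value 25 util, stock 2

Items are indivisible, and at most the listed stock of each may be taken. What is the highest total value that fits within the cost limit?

Best selections within cost 21 and stock limits:
- 1×#1 + 2×#3: cost 17, value 63
- 1×#2 + 2×#3: cost 17, value 59
- 2×#3: cost 8, value 50
Best: 63 util.

63 util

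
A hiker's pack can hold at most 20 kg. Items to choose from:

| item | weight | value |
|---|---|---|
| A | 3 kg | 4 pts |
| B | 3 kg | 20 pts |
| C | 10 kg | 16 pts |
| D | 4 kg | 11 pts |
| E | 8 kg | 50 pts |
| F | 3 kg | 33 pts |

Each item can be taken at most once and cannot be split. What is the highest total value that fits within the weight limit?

114 pts

Check high-value combinations within 20 kg:
- B+D+E+F: weight 3+4+8+3=18, value 20+11+50+33=114
- A+B+E+F: weight 3+3+8+3=17, value 4+20+50+33=107
- B+E+F: weight 3+8+3=14, value 20+50+33=103
- A+D+E+F: weight 3+4+8+3=18, value 4+11+50+33=98
Best: 114 pts.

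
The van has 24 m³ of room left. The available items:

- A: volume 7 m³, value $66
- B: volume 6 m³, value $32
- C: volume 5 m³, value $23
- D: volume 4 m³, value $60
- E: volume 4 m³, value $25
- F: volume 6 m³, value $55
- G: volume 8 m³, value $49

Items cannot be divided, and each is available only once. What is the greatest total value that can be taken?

$213

Check high-value combinations within 24 m³:
- A+B+D+F: volume 7+6+4+6=23, value 66+32+60+55=213
- A+D+E+F: volume 7+4+4+6=21, value 66+60+25+55=206
- A+C+D+F: volume 7+5+4+6=22, value 66+23+60+55=204
Best: $213.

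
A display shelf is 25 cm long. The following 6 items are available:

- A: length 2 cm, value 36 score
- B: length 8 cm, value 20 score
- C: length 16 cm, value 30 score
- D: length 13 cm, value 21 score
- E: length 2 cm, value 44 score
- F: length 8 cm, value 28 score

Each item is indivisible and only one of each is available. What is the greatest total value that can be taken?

Check high-value combinations within 25 cm:
- A+D+E+F: length 2+13+2+8=25, value 36+21+44+28=129
- A+B+E+F: length 2+8+2+8=20, value 36+20+44+28=128
- A+B+D+E: length 2+8+13+2=25, value 36+20+21+44=121
Best: 129 score.

129 score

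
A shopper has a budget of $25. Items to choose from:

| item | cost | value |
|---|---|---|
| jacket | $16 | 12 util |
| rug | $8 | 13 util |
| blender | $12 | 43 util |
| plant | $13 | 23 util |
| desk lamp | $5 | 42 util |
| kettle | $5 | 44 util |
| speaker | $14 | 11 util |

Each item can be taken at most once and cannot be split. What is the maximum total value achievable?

129 util

Check high-value combinations within $25:
- blender+desk lamp+kettle: cost 12+5+5=22, value 43+42+44=129
- plant+desk lamp+kettle: cost 13+5+5=23, value 23+42+44=109
- rug+blender+kettle: cost 8+12+5=25, value 13+43+44=100
- rug+desk lamp+kettle: cost 8+5+5=18, value 13+42+44=99
Best: 129 util.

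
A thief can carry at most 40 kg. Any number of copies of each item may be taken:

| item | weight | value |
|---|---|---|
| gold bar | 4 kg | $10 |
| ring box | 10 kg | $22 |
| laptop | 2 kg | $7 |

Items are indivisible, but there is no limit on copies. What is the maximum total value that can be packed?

Best value-per-unit is laptop at 7/2, and filling with it alone uses weight 20×2=40. No mix of the others beats 20×7 = 140.

$140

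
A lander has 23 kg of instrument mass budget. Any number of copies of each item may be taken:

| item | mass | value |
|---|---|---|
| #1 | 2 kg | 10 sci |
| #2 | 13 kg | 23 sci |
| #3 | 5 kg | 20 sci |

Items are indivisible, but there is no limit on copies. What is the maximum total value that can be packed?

110 sci

Best value-per-unit is #1 at 10/2, and filling with it alone uses mass 11×2=22. No mix of the others beats 11×10 = 110.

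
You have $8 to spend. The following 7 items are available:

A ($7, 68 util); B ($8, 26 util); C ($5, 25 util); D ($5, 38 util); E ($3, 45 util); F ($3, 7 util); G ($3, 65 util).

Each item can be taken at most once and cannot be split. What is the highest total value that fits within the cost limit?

This is a 0/1 knapsack; check combinations near the capacity.
- E+G: cost 3+3=6, value 45+65=110
- D+G: cost 5+3=8, value 38+65=103
- C+G: cost 5+3=8, value 25+65=90
- D+E: cost 5+3=8, value 38+45=83
Best: 110 util.

110 util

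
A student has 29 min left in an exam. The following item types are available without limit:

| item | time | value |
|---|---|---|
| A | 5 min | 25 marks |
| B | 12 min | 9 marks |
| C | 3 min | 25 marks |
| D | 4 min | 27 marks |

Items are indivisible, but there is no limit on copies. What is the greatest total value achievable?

Best value-per-unit is C at 25/3; filling with it alone gives 9×25 = 225.
Optimal mix: 7×C + 2×D → time 29, value 229.

229 marks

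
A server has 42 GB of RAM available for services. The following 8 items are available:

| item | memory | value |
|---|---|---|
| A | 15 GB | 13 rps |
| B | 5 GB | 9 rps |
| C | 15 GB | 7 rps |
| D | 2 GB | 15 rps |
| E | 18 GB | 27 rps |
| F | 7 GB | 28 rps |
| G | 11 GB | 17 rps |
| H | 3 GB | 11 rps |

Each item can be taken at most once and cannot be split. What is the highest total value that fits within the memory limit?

This is a 0/1 knapsack; check combinations near the capacity.
- D+E+F+G+H: memory 2+18+7+11+3=41, value 15+27+28+17+11=98
- B+D+E+F+H: memory 5+2+18+7+3=35, value 9+15+27+28+11=90
- D+E+F+G: memory 2+18+7+11=38, value 15+27+28+17=87
- A+D+F+G+H: memory 15+2+7+11+3=38, value 13+15+28+17+11=84
- E+F+G+H: memory 18+7+11+3=39, value 27+28+17+11=83
Best: 98 rps.

98 rps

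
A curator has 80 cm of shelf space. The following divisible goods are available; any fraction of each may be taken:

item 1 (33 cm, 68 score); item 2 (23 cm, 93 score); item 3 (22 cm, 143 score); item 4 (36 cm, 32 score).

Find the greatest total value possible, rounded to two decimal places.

305.78

Take in order of value per unit:
- item 3 (143/22 per unit): all 22 → value 143, running total 143.00
- item 2 (93/23 per unit): all 23 → value 93, running total 236.00
- item 1 (68/33 per unit): all 33 → value 68, running total 304.00
- item 4 (32/36 per unit): 2 of 36 → value 2×32/36 = 1.7778, running total 305.78
Total 305.78.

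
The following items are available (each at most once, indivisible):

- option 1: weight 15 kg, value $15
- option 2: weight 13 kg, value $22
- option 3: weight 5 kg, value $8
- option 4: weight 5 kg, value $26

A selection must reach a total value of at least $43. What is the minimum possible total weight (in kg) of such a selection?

Subsets with value ≥ 43, sorted by total weight:
- option 2+option 4: weight 18, value 48
- option 2+option 3+option 4: weight 23, value 56
- option 1+option 3+option 4: weight 25, value 49
Minimum weight: 18 kg.

18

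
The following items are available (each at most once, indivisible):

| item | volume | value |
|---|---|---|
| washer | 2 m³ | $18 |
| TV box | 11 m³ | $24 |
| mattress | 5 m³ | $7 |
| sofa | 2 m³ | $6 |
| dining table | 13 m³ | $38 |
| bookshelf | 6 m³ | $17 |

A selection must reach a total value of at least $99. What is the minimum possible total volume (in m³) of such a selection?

Subsets with value ≥ 99, sorted by total volume:
- washer+TV box+sofa+dining table+bookshelf: volume 34, value 103
- washer+TV box+mattress+dining table+bookshelf: volume 37, value 104
Minimum volume: 34 m³.

34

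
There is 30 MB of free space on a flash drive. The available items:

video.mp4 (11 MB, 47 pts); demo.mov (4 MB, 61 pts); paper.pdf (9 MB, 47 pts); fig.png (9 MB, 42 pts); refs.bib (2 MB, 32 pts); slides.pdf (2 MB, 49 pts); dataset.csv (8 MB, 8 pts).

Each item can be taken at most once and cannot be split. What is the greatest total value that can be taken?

Check high-value combinations within 30 MB:
- video.mp4+demo.mov+paper.pdf+refs.bib+slides.pdf: size 11+4+9+2+2=28, value 47+61+47+32+49=236
- demo.mov+paper.pdf+fig.png+refs.bib+slides.pdf: size 4+9+9+2+2=26, value 61+47+42+32+49=231
- video.mp4+demo.mov+fig.png+refs.bib+slides.pdf: size 11+4+9+2+2=28, value 47+61+42+32+49=231
- video.mp4+demo.mov+paper.pdf+slides.pdf: size 11+4+9+2=26, value 47+61+47+49=204
- demo.mov+paper.pdf+fig.png+slides.pdf: size 4+9+9+2=24, value 61+47+42+49=199
Best: 236 pts.

236 pts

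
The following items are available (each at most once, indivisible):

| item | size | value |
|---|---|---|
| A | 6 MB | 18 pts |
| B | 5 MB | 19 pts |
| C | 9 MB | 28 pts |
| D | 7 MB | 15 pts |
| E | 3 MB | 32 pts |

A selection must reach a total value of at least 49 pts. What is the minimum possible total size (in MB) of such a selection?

Subsets with value ≥ 49, sorted by total size:
- B+E: size 8, value 51
- A+E: size 9, value 50
- C+E: size 12, value 60
Minimum size: 8 MB.

8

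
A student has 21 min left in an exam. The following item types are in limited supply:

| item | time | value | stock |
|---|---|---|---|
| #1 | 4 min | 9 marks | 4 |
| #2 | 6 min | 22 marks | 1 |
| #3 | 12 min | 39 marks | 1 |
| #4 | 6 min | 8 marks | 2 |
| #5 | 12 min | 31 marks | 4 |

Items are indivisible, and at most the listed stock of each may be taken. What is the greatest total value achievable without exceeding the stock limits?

61 marks

Best selections within time 21 and stock limits:
- 1×#2 + 1×#3: time 18, value 61
- 2×#1 + 1×#3: time 20, value 57
- 1×#2 + 1×#5: time 18, value 53
Best: 61 marks.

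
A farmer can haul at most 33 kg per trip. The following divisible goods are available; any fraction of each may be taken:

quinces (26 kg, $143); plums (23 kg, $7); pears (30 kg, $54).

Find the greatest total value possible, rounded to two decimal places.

155.60

Take in order of value per unit:
- quinces (143/26 per unit): all 26 → value 143, running total 143.00
- pears (54/30 per unit): 7 of 30 → value 7×54/30 = 12.6000, running total 155.60
Total 155.60.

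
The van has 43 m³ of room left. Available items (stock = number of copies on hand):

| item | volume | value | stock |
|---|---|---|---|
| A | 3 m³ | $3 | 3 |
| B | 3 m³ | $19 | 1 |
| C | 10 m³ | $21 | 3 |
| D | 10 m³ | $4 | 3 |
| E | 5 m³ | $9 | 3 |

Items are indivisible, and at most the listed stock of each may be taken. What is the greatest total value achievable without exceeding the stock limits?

Best selections within volume 43 and stock limits:
- 1×B + 3×C + 2×E: volume 43, value 100
- 1×A + 1×B + 3×C + 1×E: volume 41, value 94
- 1×B + 3×C + 1×E: volume 38, value 91
- 1×A + 1×B + 2×C + 3×E: volume 41, value 91
Best: $100.

$100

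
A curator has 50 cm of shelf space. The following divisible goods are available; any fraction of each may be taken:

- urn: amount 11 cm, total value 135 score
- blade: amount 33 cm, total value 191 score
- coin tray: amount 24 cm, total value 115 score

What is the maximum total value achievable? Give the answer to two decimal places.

Take in order of value per unit:
- urn (135/11 per unit): all 11 → value 135, running total 135.00
- blade (191/33 per unit): all 33 → value 191, running total 326.00
- coin tray (115/24 per unit): 6 of 24 → value 6×115/24 = 28.7500, running total 354.75
Total 354.75.

354.75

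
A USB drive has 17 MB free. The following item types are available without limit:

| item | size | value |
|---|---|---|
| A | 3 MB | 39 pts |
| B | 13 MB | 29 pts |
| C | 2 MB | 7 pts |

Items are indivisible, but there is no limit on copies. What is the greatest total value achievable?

202 pts

Best value-per-unit is A at 39/3; filling with it alone gives 5×39 = 195.
Optimal mix: 5×A + 1×C → size 17, value 202.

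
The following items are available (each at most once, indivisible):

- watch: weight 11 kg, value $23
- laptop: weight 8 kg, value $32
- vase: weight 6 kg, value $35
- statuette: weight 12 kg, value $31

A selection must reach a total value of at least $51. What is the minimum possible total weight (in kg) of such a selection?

14

Subsets with value ≥ 51, sorted by total weight:
- laptop+vase: weight 14, value 67
- watch+vase: weight 17, value 58
- vase+statuette: weight 18, value 66
Minimum weight: 14 kg.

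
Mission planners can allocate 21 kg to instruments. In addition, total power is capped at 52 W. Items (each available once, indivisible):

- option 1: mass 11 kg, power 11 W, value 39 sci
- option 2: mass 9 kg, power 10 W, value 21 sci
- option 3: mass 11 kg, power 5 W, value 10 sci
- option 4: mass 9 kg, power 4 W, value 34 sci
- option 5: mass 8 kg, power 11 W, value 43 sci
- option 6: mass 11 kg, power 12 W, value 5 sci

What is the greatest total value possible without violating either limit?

Feasible sets respecting both limits:
- option 1+option 5: mass 19, power 22, value 82
- option 4+option 5: mass 17, power 15, value 77
- option 1+option 4: mass 20, power 15, value 73
- option 2+option 5: mass 17, power 21, value 64
Best: 82 sci.

82 sci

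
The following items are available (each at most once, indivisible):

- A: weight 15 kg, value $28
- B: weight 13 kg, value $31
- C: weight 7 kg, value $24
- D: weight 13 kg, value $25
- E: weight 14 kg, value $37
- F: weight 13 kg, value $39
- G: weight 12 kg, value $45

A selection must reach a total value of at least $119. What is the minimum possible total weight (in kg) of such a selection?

Subsets with value ≥ 119, sorted by total weight:
- E+F+G: weight 39, value 121
- B+C+F+G: weight 45, value 139
Minimum weight: 39 kg.

39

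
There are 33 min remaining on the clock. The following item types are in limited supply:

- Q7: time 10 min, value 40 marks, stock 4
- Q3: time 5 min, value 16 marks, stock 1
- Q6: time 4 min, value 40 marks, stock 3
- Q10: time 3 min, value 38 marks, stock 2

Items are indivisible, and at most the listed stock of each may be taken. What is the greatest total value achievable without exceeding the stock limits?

252 marks

Top feasible selections:
- 1×Q7 + 1×Q3 + 3×Q6 + 2×Q10: time 33, value 252
- 1×Q7 + 3×Q6 + 2×Q10: time 28, value 236
- 1×Q7 + 1×Q3 + 3×Q6 + 1×Q10: time 30, value 214
Best: 252 marks.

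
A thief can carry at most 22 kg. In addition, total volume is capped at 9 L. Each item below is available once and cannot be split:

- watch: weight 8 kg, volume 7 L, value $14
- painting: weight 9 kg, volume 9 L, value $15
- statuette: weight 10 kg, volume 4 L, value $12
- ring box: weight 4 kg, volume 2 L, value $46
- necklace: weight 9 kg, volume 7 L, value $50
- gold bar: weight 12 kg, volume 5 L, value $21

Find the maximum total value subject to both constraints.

$96

Feasible sets respecting both limits:
- ring box+necklace: weight 13, volume 9, value 96
- ring box+gold bar: weight 16, volume 7, value 67
- watch+ring box: weight 12, volume 9, value 60
Best: $96.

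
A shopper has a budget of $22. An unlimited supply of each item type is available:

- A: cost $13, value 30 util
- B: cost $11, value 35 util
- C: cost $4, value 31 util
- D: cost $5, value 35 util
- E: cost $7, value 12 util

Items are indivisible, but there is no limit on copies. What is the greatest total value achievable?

163 util

Best value-per-unit is C at 31/4; filling with it alone gives 5×31 = 155.
Optimal mix: 3×C + 2×D → cost 22, value 163.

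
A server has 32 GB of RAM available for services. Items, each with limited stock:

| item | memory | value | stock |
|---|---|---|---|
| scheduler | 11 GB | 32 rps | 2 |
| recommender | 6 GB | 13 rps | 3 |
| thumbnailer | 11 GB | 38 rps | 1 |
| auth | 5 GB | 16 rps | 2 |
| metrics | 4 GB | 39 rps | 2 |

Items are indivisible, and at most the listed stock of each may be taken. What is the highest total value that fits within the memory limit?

148 rps

Top feasible selections:
- 1×thumbnailer + 2×auth + 2×metrics: memory 29, value 148
- 1×scheduler + 1×thumbnailer + 2×metrics: memory 30, value 148
Best: 148 rps.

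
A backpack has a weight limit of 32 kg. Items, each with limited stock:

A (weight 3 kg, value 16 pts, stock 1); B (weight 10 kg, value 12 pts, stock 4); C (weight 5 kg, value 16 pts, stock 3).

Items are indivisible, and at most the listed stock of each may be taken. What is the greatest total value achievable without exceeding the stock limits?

Best selections within weight 32 and stock limits:
- 1×A + 1×B + 3×C: weight 28, value 76
- 1×A + 3×C: weight 18, value 64
Best: 76 pts.

76 pts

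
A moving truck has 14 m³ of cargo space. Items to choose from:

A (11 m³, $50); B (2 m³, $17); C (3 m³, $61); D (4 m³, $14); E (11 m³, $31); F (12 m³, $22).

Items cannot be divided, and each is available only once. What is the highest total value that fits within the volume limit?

$111

This is a 0/1 knapsack; check combinations near the capacity.
- A+C: volume 11+3=14, value 50+61=111
- B+C+D: volume 2+3+4=9, value 17+61+14=92
- C+E: volume 3+11=14, value 61+31=92
- B+C: volume 2+3=5, value 17+61=78
Best: $111.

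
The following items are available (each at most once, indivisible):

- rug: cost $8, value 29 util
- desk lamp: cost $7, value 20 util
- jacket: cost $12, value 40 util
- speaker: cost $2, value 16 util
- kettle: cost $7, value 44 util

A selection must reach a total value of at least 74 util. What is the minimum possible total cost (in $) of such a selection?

Subsets with value ≥ 74, sorted by total cost:
- desk lamp+speaker+kettle: cost 16, value 80
- rug+speaker+kettle: cost 17, value 89
Minimum cost: 16 $.

16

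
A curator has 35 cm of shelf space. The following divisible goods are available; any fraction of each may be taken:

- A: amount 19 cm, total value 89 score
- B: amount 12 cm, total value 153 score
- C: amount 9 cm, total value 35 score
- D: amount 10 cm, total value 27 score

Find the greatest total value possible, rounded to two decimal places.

Take in order of value per unit:
- B (153/12 per unit): all 12 → value 153, running total 153.00
- A (89/19 per unit): all 19 → value 89, running total 242.00
- C (35/9 per unit): 4 of 9 → value 4×35/9 = 15.5556, running total 257.56
Total 257.56.

257.56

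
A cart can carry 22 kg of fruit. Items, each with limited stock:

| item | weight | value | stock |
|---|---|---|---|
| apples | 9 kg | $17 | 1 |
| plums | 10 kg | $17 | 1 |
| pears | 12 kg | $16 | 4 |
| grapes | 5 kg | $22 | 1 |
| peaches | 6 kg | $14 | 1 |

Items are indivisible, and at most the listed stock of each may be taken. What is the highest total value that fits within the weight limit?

Top feasible selections:
- 1×apples + 1×grapes + 1×peaches: weight 20, value 53
- 1×plums + 1×grapes + 1×peaches: weight 21, value 53
- 1×apples + 1×grapes: weight 14, value 39
- 1×plums + 1×grapes: weight 15, value 39
Best: $53.

$53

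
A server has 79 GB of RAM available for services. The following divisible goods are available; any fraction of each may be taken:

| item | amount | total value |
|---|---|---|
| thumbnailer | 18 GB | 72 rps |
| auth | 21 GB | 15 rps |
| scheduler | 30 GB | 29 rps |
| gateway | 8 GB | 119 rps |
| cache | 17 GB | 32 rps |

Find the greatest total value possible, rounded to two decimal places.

256.29

Take in order of value per unit:
- gateway (119/8 per unit): all 8 → value 119, running total 119.00
- thumbnailer (72/18 per unit): all 18 → value 72, running total 191.00
- cache (32/17 per unit): all 17 → value 32, running total 223.00
- scheduler (29/30 per unit): all 30 → value 29, running total 252.00
- auth (15/21 per unit): 6 of 21 → value 6×15/21 = 4.2857, running total 256.29
Total 256.29.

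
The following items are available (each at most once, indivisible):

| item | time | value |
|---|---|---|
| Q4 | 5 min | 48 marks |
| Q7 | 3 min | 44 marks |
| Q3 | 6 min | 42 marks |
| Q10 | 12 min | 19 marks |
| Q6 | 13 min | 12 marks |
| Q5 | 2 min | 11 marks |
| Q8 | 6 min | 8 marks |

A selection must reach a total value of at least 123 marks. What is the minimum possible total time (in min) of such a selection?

14

Subsets with value ≥ 123, sorted by total time:
- Q4+Q7+Q3: time 14, value 134
- Q4+Q7+Q3+Q5: time 16, value 145
Minimum time: 14 min.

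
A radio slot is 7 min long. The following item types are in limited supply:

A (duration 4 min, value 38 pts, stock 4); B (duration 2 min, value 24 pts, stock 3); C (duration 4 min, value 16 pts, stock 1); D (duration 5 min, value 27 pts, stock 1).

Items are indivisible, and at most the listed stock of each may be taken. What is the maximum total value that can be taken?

Best selections within duration 7 and stock limits:
- 3×B: duration 6, value 72
- 1×A + 1×B: duration 6, value 62
- 1×B + 1×D: duration 7, value 51
Best: 72 pts.

72 pts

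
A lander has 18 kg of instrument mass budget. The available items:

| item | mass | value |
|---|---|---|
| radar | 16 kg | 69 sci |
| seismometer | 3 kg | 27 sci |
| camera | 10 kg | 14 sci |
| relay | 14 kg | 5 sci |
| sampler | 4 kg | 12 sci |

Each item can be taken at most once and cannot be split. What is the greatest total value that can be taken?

69 sci

Check high-value combinations within 18 kg:
- radar: mass 16, value 69
- seismometer+camera+sampler: mass 3+10+4=17, value 27+14+12=53
- seismometer+camera: mass 3+10=13, value 27+14=41
- seismometer+sampler: mass 3+4=7, value 27+12=39
- seismometer+relay: mass 3+14=17, value 27+5=32
Best: 69 sci.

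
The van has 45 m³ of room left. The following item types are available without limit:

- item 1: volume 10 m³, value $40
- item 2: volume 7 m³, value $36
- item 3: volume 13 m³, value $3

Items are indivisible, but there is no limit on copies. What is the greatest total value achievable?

$220

Best value-per-unit is item 2 at 36/7; filling with it alone gives 6×36 = 216.
Optimal mix: 1×item 1 + 5×item 2 → volume 45, value 220.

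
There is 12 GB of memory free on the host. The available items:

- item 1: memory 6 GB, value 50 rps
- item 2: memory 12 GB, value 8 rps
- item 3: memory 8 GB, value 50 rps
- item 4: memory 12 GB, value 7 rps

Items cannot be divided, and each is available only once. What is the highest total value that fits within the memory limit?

This is a 0/1 knapsack; check combinations near the capacity.
- item 1: memory 6, value 50
- item 3: memory 8, value 50
- item 2: memory 12, value 8
Best: 50 rps.

50 rps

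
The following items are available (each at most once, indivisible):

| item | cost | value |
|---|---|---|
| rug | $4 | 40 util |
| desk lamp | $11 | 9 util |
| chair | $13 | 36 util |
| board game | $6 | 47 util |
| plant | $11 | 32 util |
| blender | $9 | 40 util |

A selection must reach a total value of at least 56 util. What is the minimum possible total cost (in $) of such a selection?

Subsets with value ≥ 56, sorted by total cost:
- rug+board game: cost 10, value 87
- rug+blender: cost 13, value 80
Minimum cost: 10 $.

10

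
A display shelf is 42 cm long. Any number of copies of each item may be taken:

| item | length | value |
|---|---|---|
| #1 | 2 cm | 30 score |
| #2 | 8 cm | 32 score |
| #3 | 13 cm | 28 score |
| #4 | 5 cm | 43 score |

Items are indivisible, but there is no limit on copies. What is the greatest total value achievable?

Best value-per-unit is #1 at 30/2, and filling with it alone uses length 21×2=42. No mix of the others beats 21×30 = 630.

630 score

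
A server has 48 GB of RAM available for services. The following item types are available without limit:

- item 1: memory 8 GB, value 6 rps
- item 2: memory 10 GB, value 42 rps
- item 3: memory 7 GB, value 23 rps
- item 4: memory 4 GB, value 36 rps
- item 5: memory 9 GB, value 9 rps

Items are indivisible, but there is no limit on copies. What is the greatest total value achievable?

Best value-per-unit is item 4 at 36/4, and filling with it alone uses memory 12×4=48. No mix of the others beats 12×36 = 432.

432 rps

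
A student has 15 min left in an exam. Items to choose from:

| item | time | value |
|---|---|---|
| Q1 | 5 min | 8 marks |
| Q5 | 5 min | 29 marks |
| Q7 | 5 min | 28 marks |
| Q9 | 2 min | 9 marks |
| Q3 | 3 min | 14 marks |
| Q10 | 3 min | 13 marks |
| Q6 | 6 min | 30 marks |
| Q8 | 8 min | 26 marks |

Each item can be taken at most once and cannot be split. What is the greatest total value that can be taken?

80 marks

Check high-value combinations within 15 min:
- Q5+Q7+Q9+Q3: time 5+5+2+3=15, value 29+28+9+14=80
- Q5+Q7+Q9+Q10: time 5+5+2+3=15, value 29+28+9+13=79
- Q5+Q3+Q6: time 5+3+6=14, value 29+14+30=73
Best: 80 marks.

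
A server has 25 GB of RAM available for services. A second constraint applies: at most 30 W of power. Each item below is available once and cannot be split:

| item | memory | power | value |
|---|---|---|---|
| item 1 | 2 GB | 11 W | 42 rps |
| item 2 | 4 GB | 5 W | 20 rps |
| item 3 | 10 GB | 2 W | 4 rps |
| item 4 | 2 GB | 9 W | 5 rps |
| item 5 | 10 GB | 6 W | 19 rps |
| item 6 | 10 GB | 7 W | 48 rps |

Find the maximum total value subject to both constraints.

110 rps

Feasible sets respecting both limits:
- item 1+item 2+item 6: memory 16, power 23, value 110
- item 1+item 5+item 6: memory 22, power 24, value 109
- item 1+item 3+item 4+item 6: memory 24, power 29, value 99
- item 1+item 4+item 6: memory 14, power 27, value 95
Best: 110 rps.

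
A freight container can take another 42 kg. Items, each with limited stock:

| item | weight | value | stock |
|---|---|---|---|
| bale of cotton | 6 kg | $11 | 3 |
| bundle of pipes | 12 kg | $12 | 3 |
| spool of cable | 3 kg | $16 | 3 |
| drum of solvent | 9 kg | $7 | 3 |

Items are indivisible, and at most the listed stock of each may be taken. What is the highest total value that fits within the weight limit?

$93

Top feasible selections:
- 3×bale of cotton + 1×bundle of pipes + 3×spool of cable: weight 39, value 93
- 2×bale of cotton + 1×bundle of pipes + 3×spool of cable + 1×drum of solvent: weight 42, value 89
- 3×bale of cotton + 3×spool of cable + 1×drum of solvent: weight 36, value 88
Best: $93.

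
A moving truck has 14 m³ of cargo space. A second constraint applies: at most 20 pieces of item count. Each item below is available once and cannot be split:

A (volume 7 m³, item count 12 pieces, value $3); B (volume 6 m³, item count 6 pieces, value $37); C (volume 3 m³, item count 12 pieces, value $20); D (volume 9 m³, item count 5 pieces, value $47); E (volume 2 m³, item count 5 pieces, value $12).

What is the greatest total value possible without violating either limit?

$67

Feasible sets respecting both limits:
- C+D: volume 12, item count 17, value 67
- D+E: volume 11, item count 10, value 59
- B+C: volume 9, item count 18, value 57
Best: $67.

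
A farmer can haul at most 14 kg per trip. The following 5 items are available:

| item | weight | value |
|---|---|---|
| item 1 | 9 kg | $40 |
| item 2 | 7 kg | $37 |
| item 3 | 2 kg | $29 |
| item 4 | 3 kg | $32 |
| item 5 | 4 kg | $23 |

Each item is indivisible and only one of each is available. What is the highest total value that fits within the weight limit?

Check high-value combinations within 14 kg:
- item 1+item 3+item 4: weight 9+2+3=14, value 40+29+32=101
- item 2+item 3+item 4: weight 7+2+3=12, value 37+29+32=98
- item 2+item 4+item 5: weight 7+3+4=14, value 37+32+23=92
Best: $101.

$101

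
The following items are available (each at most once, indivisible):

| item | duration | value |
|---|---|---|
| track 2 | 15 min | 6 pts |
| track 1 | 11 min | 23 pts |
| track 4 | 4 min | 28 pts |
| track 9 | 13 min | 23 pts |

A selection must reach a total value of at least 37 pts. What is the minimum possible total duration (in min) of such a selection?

Subsets with value ≥ 37, sorted by total duration:
- track 1+track 4: duration 15, value 51
- track 4+track 9: duration 17, value 51
- track 1+track 9: duration 24, value 46
- track 1+track 4+track 9: duration 28, value 74
Minimum duration: 15 min.

15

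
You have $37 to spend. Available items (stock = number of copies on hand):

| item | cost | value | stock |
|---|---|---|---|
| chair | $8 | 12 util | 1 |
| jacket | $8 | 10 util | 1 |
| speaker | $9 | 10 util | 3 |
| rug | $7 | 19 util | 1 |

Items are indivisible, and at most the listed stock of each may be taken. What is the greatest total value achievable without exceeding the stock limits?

Best selections within cost 37 and stock limits:
- 1×chair + 1×jacket + 1×speaker + 1×rug: cost 32, value 51
- 1×chair + 2×speaker + 1×rug: cost 33, value 51
- 1×jacket + 2×speaker + 1×rug: cost 33, value 49
- 3×speaker + 1×rug: cost 34, value 49
Best: 51 util.

51 util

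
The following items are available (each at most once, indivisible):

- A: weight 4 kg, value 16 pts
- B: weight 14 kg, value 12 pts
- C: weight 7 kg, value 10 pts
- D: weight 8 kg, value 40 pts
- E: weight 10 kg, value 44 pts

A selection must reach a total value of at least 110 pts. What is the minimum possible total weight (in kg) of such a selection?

Subsets with value ≥ 110, sorted by total weight:
- A+C+D+E: weight 29, value 110
- A+B+D+E: weight 36, value 112
- A+B+C+D+E: weight 43, value 122
Minimum weight: 29 kg.

29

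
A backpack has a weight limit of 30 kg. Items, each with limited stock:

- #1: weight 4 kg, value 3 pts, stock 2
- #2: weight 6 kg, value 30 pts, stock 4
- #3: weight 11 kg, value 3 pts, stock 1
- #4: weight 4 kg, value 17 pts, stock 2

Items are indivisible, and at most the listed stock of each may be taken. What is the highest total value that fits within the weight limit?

Best selections within weight 30 and stock limits:
- 4×#2 + 1×#4: weight 28, value 137
- 1×#1 + 3×#2 + 2×#4: weight 30, value 127
- 3×#2 + 2×#4: weight 26, value 124
- 1×#1 + 4×#2: weight 28, value 123
Best: 137 pts.

137 pts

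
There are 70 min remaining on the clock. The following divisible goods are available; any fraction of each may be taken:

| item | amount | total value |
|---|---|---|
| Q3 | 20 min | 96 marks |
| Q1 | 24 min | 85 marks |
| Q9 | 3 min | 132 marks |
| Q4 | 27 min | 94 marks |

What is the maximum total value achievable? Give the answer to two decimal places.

393.07

Take in order of value per unit:
- Q9 (132/3 per unit): all 3 → value 132, running total 132.00
- Q3 (96/20 per unit): all 20 → value 96, running total 228.00
- Q1 (85/24 per unit): all 24 → value 85, running total 313.00
- Q4 (94/27 per unit): 23 of 27 → value 23×94/27 = 80.0741, running total 393.07
Total 393.07.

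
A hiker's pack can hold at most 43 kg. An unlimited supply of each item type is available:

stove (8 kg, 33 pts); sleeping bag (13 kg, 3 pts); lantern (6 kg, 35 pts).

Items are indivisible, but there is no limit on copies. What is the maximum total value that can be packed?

Best value-per-unit is lantern at 35/6, and filling with it alone uses weight 7×6=42. No mix of the others beats 7×35 = 245.

245 pts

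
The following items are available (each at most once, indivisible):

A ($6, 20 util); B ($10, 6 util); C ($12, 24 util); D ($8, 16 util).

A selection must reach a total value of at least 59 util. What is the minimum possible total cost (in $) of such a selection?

Subsets with value ≥ 59, sorted by total cost:
- A+C+D: cost 26, value 60
- A+B+C+D: cost 36, value 66
Minimum cost: 26 $.

26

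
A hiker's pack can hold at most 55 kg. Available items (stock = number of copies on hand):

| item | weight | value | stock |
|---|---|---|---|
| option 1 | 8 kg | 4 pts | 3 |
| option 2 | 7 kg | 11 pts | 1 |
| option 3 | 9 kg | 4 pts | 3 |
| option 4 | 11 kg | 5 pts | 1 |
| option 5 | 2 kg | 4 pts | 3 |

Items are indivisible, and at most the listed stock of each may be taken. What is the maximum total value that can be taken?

Top feasible selections:
- 3×option 1 + 1×option 2 + 2×option 3 + 3×option 5: weight 55, value 43
- 3×option 1 + 1×option 2 + 1×option 4 + 3×option 5: weight 48, value 40
Best: 43 pts.

43 pts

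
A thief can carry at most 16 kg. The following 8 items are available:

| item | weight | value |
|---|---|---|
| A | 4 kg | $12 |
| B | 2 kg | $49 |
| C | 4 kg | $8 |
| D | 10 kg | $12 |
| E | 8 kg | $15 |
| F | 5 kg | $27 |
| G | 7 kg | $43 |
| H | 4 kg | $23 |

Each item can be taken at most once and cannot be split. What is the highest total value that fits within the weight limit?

$119

This is a 0/1 knapsack; check combinations near the capacity.
- B+F+G: weight 2+5+7=14, value 49+27+43=119
- B+G+H: weight 2+7+4=13, value 49+43+23=115
- A+B+F+H: weight 4+2+5+4=15, value 12+49+27+23=111
- B+C+F+H: weight 2+4+5+4=15, value 49+8+27+23=107
Best: $119.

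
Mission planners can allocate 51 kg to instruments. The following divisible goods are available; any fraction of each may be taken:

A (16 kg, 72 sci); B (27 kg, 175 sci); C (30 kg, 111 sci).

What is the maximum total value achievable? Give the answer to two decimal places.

Take in order of value per unit:
- B (175/27 per unit): all 27 → value 175, running total 175.00
- A (72/16 per unit): all 16 → value 72, running total 247.00
- C (111/30 per unit): 8 of 30 → value 8×111/30 = 29.6000, running total 276.60
Total 276.60.

276.60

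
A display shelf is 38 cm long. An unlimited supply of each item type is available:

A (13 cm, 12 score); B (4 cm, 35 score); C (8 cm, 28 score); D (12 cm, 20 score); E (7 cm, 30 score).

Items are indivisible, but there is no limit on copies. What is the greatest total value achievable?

Best value-per-unit is B at 35/4, and filling with it alone uses length 9×4=36. No mix of the others beats 9×35 = 315.

315 score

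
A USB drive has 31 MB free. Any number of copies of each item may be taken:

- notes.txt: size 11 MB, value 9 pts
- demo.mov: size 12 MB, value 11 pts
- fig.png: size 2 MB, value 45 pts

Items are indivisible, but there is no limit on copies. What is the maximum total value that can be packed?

675 pts

Best value-per-unit is fig.png at 45/2, and filling with it alone uses size 15×2=30. No mix of the others beats 15×45 = 675.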